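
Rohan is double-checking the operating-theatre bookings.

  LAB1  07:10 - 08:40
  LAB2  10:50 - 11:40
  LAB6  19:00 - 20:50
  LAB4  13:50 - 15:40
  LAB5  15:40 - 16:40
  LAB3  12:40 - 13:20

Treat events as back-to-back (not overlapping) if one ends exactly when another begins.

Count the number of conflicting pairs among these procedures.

0

Sorted by start: LAB1, LAB2, LAB3, LAB4, LAB5, LAB6.
LAB2 starts after LAB1 ends, so nothing later overlaps LAB1 either.
LAB3 starts after LAB2 ends, so nothing later overlaps LAB2 either.
LAB4 starts after LAB3 ends, so nothing later overlaps LAB3 either.
LAB5 starts exactly when LAB4 ends (back-to-back, no overlap), so nothing later overlaps LAB4 either.
LAB6 starts after LAB5 ends.
No pair overlaps.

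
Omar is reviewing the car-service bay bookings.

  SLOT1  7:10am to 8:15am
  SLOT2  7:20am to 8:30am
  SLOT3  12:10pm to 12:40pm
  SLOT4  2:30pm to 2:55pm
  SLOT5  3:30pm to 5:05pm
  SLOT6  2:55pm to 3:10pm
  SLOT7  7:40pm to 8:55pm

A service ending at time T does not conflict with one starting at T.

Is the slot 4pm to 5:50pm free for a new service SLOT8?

No — it overlaps SLOT5

SLOT1: ends 8:15am at or before SLOT8 starts 4pm → clear.
SLOT2: ends 8:30am at or before SLOT8 starts 4pm → clear.
SLOT3: ends 12:40pm at or before SLOT8 starts 4pm → clear.
SLOT4: ends 2:55pm at or before SLOT8 starts 4pm → clear.
SLOT6: ends 3:10pm at or before SLOT8 starts 4pm → clear.
SLOT5: starts 3:30pm before SLOT8 ends 5:50pm, and ends 5:05pm after SLOT8 starts 4pm → overlap.
SLOT7: starts 7:40pm at or after SLOT8 ends 5:50pm → clear.
SLOT8 overlaps SLOT5.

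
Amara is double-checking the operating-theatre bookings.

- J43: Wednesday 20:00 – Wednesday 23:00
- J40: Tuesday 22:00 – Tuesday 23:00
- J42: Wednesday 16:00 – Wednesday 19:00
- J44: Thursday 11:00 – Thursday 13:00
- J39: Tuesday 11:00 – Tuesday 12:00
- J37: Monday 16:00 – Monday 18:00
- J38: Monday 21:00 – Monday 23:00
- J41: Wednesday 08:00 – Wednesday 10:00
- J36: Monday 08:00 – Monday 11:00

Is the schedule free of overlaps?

Yes

Two intervals overlap when each starts before the other ends.
Sorted by start: J36, J37, J38, J39, J40, J41, J42, J43, J44.
J37 starts after J36 ends, so J36 has no further overlaps.
J38 starts after J37 ends, so J37 has no further overlaps.
J39 starts after J38 ends, so J38 has no further overlaps.
J40 starts after J39 ends, so J39 has no further overlaps.
J41 starts after J40 ends, so J40 has no further overlaps.
J42 starts after J41 ends, so J41 has no further overlaps.
J43 starts after J42 ends, so J42 has no further overlaps.
J44 starts after J43 ends.
Every pair is clear; the schedule has no overlaps.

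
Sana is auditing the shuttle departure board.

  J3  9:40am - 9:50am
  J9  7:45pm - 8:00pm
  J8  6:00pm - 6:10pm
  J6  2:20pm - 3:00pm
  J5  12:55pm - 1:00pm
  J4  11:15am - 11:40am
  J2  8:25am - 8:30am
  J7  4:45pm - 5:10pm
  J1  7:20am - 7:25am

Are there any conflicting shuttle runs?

No

Sorted by start: J1, J2, J3, J4, J5, J6, J7, J8, J9.
J2 starts after J1 ends; J1 is clear from here.
J3 starts after J2 ends; J2 is clear from here.
J4 starts after J3 ends; J3 is clear from here.
J5 starts after J4 ends; J4 is clear from here.
J6 starts after J5 ends; J5 is clear from here.
J7 starts after J6 ends; J6 is clear from here.
J8 starts after J7 ends; J7 is clear from here.
J9 starts after J8 ends.
Every pair is clear; the schedule has no overlaps.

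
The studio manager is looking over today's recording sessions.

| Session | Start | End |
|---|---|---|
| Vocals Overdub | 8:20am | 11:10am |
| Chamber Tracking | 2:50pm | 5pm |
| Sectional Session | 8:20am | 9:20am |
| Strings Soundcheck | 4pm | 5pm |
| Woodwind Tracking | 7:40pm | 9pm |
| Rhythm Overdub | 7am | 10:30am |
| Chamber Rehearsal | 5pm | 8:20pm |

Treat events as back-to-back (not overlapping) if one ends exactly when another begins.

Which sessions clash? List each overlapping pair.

Chamber Rehearsal & Woodwind Tracking, Chamber Tracking & Strings Soundcheck, Rhythm Overdub & Sectional Session, Rhythm Overdub & Vocals Overdub, Sectional Session & Vocals Overdub

Check each pair: they overlap iff neither finishes before the other starts.
Sorted by start: Rhythm Overdub, Vocals Overdub, Sectional Session, Chamber Tracking, Strings Soundcheck, Chamber Rehearsal, Woodwind Tracking.
Vocals Overdub starts before Rhythm Overdub ends → Rhythm Overdub and Vocals Overdub overlap.
Sectional Session starts before Rhythm Overdub ends → Rhythm Overdub and Sectional Session overlap.
Chamber Tracking starts after Rhythm Overdub ends, so nothing later overlaps Rhythm Overdub either.
Sectional Session starts before Vocals Overdub ends → Vocals Overdub and Sectional Session overlap.
Chamber Tracking starts after Vocals Overdub ends, so nothing later overlaps Vocals Overdub either.
Chamber Tracking starts after Sectional Session ends, so nothing later overlaps Sectional Session either.
Strings Soundcheck starts before Chamber Tracking ends → Chamber Tracking and Strings Soundcheck overlap.
Chamber Rehearsal starts exactly when Chamber Tracking ends (back-to-back, no overlap), so nothing later overlaps Chamber Tracking either.
Chamber Rehearsal starts exactly when Strings Soundcheck ends (back-to-back, no overlap), so nothing later overlaps Strings Soundcheck either.
Woodwind Tracking starts before Chamber Rehearsal ends → Chamber Rehearsal and Woodwind Tracking overlap.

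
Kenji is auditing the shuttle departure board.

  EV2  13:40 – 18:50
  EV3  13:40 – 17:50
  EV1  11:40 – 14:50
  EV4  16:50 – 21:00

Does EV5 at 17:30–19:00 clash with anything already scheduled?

EV1: ends 14:50 at or before EV5 starts 17:30 → clear.
EV2: starts 13:40 before EV5 ends 19:00, and ends 18:50 after EV5 starts 17:30 → overlap.
EV3: starts 13:40 before EV5 ends 19:00, and ends 17:50 after EV5 starts 17:30 → overlap.
EV4: starts 16:50 before EV5 ends 19:00, and ends 21:00 after EV5 starts 17:30 → overlap.
EV5 overlaps EV2, EV3, EV4.

Yes — it overlaps EV2, EV3, EV4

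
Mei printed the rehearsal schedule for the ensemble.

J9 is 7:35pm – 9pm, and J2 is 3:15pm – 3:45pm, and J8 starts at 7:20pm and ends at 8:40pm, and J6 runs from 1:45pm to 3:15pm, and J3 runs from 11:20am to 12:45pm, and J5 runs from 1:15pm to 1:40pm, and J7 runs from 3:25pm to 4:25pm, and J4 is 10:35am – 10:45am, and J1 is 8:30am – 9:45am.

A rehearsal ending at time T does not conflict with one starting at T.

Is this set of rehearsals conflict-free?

Sorted by start: J1, J4, J3, J5, J6, J2, J7, J8, J9.
J4 starts after J1 ends; J1 is clear from here.
J3 starts after J4 ends; J4 is clear from here.
J5 starts after J3 ends; J3 is clear from here.
J6 starts after J5 ends; J5 is clear from here.
J2 starts exactly when J6 ends (back-to-back, no overlap); J6 is clear from here.
J7 starts before J2 ends → J2 and J7 overlap.
That's a conflict, so the schedule is not conflict-free.

No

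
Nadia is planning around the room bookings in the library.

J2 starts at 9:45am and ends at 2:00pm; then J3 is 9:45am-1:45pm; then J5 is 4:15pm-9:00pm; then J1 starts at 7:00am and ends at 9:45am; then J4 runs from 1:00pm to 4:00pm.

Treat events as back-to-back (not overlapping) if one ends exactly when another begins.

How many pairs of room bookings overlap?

Sorted by start: J1, J2, J3, J4, J5.
J2 starts exactly when J1 ends (back-to-back, no overlap) — done with J1.
J3 starts before J2 ends → J2 and J3 overlap.
J4 starts before J2 ends → J2 and J4 overlap.
J5 starts after J2 ends.
J4 starts before J3 ends → J3 and J4 overlap.
J5 starts after J3 ends.
J5 starts after J4 ends.
Overlapping pairs: J2 & J3, J2 & J4, J3 & J4 — 3 in total.

3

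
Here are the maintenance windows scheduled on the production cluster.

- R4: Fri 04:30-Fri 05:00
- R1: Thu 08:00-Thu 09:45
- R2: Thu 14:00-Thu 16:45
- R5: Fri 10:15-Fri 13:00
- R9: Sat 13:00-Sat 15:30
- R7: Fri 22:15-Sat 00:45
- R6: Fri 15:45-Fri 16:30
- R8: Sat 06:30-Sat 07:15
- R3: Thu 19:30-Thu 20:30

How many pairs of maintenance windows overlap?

0

Check each pair: they overlap iff neither finishes before the other starts.
Sorted by start: R1, R2, R3, R4, R5, R6, R7, R8, R9.
R2 starts after R1 ends — done with R1.
R3 starts after R2 ends — done with R2.
R4 starts after R3 ends — done with R3.
R5 starts after R4 ends — done with R4.
R6 starts after R5 ends — done with R5.
R7 starts after R6 ends — done with R6.
R8 starts after R7 ends — done with R7.
R9 starts after R8 ends.
No pair overlaps.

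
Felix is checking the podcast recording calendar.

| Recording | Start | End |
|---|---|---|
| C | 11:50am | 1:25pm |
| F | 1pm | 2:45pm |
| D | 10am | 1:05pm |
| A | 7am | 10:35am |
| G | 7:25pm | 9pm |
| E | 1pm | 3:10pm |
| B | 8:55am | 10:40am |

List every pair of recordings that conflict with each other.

A & B, A & D, B & D, C & D, C & E, C & F, D & E, D & F, E & F

Two intervals overlap when each starts before the other ends.
Sorted by start: A, B, D, C, E, F, G.
B starts before A ends → A and B overlap.
D starts before A ends → A and D overlap.
C starts after A ends — done with A.
D starts before B ends → B and D overlap.
C starts after B ends — done with B.
C starts before D ends → D and C overlap.
E starts before D ends → D and E overlap.
F starts before D ends → D and F overlap.
G starts after D ends.
E starts before C ends → C and E overlap.
F starts before C ends → C and F overlap.
G starts after C ends.
F starts before E ends → E and F overlap.
G starts after E ends.
G starts after F ends.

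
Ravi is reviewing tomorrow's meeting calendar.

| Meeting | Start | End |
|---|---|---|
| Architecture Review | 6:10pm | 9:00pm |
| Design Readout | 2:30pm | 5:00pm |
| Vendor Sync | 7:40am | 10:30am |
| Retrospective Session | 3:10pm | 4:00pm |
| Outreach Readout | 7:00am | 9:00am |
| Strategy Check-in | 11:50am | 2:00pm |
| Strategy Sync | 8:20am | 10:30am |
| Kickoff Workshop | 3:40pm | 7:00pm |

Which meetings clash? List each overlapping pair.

Architecture Review & Kickoff Workshop, Design Readout & Kickoff Workshop, Design Readout & Retrospective Session, Kickoff Workshop & Retrospective Session, Outreach Readout & Strategy Sync, Outreach Readout & Vendor Sync, Strategy Sync & Vendor Sync

Check each pair: they overlap iff neither finishes before the other starts.
Sorted by start: Outreach Readout, Vendor Sync, Strategy Sync, Strategy Check-in, Design Readout, Retrospective Session, Kickoff Workshop, Architecture Review.
Vendor Sync starts before Outreach Readout ends → Outreach Readout and Vendor Sync overlap.
Strategy Sync starts before Outreach Readout ends → Outreach Readout and Strategy Sync overlap.
Strategy Check-in starts after Outreach Readout ends; Outreach Readout is clear from here.
Strategy Sync starts before Vendor Sync ends → Vendor Sync and Strategy Sync overlap.
Strategy Check-in starts after Vendor Sync ends; Vendor Sync is clear from here.
Strategy Check-in starts after Strategy Sync ends; Strategy Sync is clear from here.
Design Readout starts after Strategy Check-in ends; Strategy Check-in is clear from here.
Retrospective Session starts before Design Readout ends → Design Readout and Retrospective Session overlap.
Kickoff Workshop starts before Design Readout ends → Design Readout and Kickoff Workshop overlap.
Architecture Review starts after Design Readout ends.
Kickoff Workshop starts before Retrospective Session ends → Retrospective Session and Kickoff Workshop overlap.
Architecture Review starts after Retrospective Session ends.
Architecture Review starts before Kickoff Workshop ends → Kickoff Workshop and Architecture Review overlap.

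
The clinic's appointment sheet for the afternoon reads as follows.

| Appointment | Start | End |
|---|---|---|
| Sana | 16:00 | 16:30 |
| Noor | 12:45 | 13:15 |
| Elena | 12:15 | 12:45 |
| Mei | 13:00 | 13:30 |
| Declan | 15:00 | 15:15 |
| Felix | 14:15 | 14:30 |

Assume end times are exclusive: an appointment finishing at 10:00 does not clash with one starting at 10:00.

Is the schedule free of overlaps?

Two intervals overlap when each starts before the other ends.
Sorted by start: Elena, Noor, Mei, Felix, Declan, Sana.
Noor starts exactly when Elena ends (back-to-back, no overlap), so nothing later overlaps Elena either.
Mei starts before Noor ends → Noor and Mei overlap.
That's a conflict, so the schedule is not conflict-free.

No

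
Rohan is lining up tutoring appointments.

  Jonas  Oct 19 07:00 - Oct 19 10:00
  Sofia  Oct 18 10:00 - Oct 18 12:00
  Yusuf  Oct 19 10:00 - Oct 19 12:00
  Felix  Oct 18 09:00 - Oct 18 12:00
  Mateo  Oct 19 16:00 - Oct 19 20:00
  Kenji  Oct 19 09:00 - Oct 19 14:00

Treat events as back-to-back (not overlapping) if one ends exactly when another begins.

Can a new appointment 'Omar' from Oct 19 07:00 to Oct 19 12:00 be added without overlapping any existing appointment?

No — it overlaps Jonas, Kenji, Yusuf

Felix: ends Oct 18 12:00 at or before Omar starts Oct 19 07:00 → clear.
Sofia: ends Oct 18 12:00 at or before Omar starts Oct 19 07:00 → clear.
Jonas: starts Oct 19 07:00 before Omar ends Oct 19 12:00, and ends Oct 19 10:00 after Omar starts Oct 19 07:00 → overlap.
Kenji: starts Oct 19 09:00 before Omar ends Oct 19 12:00, and ends Oct 19 14:00 after Omar starts Oct 19 07:00 → overlap.
Yusuf: starts Oct 19 10:00 before Omar ends Oct 19 12:00, and ends Oct 19 12:00 after Omar starts Oct 19 07:00 → overlap.
Mateo: starts Oct 19 16:00 at or after Omar ends Oct 19 12:00 → clear.
Omar overlaps Jonas, Kenji, Yusuf.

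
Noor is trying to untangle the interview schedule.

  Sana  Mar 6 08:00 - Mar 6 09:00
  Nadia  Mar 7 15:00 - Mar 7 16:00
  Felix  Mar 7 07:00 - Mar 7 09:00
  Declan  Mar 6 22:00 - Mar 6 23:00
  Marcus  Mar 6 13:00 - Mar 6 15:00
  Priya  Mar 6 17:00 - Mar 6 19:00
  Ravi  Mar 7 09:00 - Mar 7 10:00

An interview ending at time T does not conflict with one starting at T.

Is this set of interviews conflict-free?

Yes

Sorted by start: Sana, Marcus, Priya, Declan, Felix, Ravi, Nadia.
Marcus starts after Sana ends, so nothing later overlaps Sana either.
Priya starts after Marcus ends, so nothing later overlaps Marcus either.
Declan starts after Priya ends, so nothing later overlaps Priya either.
Felix starts after Declan ends, so nothing later overlaps Declan either.
Ravi starts exactly when Felix ends (back-to-back, no overlap), so nothing later overlaps Felix either.
Nadia starts after Ravi ends.
Every pair is clear; the schedule has no overlaps.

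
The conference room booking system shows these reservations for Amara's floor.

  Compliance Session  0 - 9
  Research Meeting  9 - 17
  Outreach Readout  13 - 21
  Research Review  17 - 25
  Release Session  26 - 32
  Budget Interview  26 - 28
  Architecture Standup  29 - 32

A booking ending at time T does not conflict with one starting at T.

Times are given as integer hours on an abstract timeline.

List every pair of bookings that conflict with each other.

Architecture Standup & Release Session, Budget Interview & Release Session, Outreach Readout & Research Meeting, Outreach Readout & Research Review

Sorted by start: Compliance Session, Research Meeting, Outreach Readout, Research Review, Release Session, Budget Interview, Architecture Standup.
Research Meeting starts exactly when Compliance Session ends (back-to-back, no overlap), so Compliance Session has no further overlaps.
Outreach Readout starts before Research Meeting ends → Research Meeting and Outreach Readout overlap.
Research Review starts exactly when Research Meeting ends (back-to-back, no overlap), so Research Meeting has no further overlaps.
Research Review starts before Outreach Readout ends → Outreach Readout and Research Review overlap.
Release Session starts after Outreach Readout ends, so Outreach Readout has no further overlaps.
Release Session starts after Research Review ends, so Research Review has no further overlaps.
Budget Interview starts before Release Session ends → Release Session and Budget Interview overlap.
Architecture Standup starts before Release Session ends → Release Session and Architecture Standup overlap.
Architecture Standup starts after Budget Interview ends.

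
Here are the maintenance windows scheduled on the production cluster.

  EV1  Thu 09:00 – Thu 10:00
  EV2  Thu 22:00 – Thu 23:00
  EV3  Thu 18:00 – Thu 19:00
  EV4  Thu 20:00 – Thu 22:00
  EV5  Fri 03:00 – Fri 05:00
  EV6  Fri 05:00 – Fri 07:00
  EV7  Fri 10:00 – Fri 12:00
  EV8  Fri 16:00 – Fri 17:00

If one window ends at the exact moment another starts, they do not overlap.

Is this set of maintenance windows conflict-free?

Yes

Check each pair: they overlap iff neither finishes before the other starts.
Sorted by start: EV1, EV3, EV4, EV2, EV5, EV6, EV7, EV8.
EV3 starts after EV1 ends; EV1 is clear from here.
EV4 starts after EV3 ends; EV3 is clear from here.
EV2 starts exactly when EV4 ends (back-to-back, no overlap); EV4 is clear from here.
EV5 starts after EV2 ends; EV2 is clear from here.
EV6 starts exactly when EV5 ends (back-to-back, no overlap); EV5 is clear from here.
EV7 starts after EV6 ends; EV6 is clear from here.
EV8 starts after EV7 ends.
Every pair is clear; the schedule has no overlaps.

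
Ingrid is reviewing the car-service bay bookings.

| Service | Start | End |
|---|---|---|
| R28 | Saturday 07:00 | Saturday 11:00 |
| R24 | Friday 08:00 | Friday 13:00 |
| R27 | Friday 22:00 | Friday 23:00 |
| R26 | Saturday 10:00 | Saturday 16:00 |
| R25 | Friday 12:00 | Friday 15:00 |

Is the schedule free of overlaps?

No

Sorted by start: R24, R25, R27, R28, R26.
R25 starts before R24 ends → R24 and R25 overlap.
That's a conflict, so the schedule is not conflict-free.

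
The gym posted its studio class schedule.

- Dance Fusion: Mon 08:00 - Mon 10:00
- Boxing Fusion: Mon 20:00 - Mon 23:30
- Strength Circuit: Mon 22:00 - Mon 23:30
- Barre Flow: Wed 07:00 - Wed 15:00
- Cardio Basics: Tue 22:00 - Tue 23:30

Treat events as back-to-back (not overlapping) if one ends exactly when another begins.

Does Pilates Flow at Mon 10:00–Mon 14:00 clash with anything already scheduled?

Dance Fusion: ends Mon 10:00 at or before Pilates Flow starts Mon 10:00 → clear.
Boxing Fusion: starts Mon 20:00 at or after Pilates Flow ends Mon 14:00 → clear.
Strength Circuit: starts Mon 22:00 at or after Pilates Flow ends Mon 14:00 → clear.
Cardio Basics: starts Tue 22:00 at or after Pilates Flow ends Mon 14:00 → clear.
Barre Flow: starts Wed 07:00 at or after Pilates Flow ends Mon 14:00 → clear.

No — it doesn't clash with anything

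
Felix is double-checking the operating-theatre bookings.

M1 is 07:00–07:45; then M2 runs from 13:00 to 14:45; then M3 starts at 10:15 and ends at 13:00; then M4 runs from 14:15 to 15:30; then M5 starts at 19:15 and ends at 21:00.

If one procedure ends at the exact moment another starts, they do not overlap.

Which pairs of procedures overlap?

M2 & M4

Sorted by start: M1, M3, M2, M4, M5.
M3 starts after M1 ends — done with M1.
M2 starts exactly when M3 ends (back-to-back, no overlap) — done with M3.
M4 starts before M2 ends → M2 and M4 overlap.
M5 starts after M2 ends.
M5 starts after M4 ends.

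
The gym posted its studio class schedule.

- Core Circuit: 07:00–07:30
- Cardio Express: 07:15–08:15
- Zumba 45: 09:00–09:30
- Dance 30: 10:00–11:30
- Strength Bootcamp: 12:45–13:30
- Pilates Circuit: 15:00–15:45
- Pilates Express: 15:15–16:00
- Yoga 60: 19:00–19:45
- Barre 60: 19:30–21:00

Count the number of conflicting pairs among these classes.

Check each pair: they overlap iff neither finishes before the other starts.
Sorted by start: Core Circuit, Cardio Express, Zumba 45, Dance 30, Strength Bootcamp, Pilates Circuit, Pilates Express, Yoga 60, Barre 60.
Cardio Express starts before Core Circuit ends → Core Circuit and Cardio Express overlap.
Zumba 45 starts after Core Circuit ends — done with Core Circuit.
Zumba 45 starts after Cardio Express ends — done with Cardio Express.
Dance 30 starts after Zumba 45 ends — done with Zumba 45.
Strength Bootcamp starts after Dance 30 ends — done with Dance 30.
Pilates Circuit starts after Strength Bootcamp ends — done with Strength Bootcamp.
Pilates Express starts before Pilates Circuit ends → Pilates Circuit and Pilates Express overlap.
Yoga 60 starts after Pilates Circuit ends — done with Pilates Circuit.
Yoga 60 starts after Pilates Express ends — done with Pilates Express.
Barre 60 starts before Yoga 60 ends → Yoga 60 and Barre 60 overlap.
Overlapping pairs: Barre 60 & Yoga 60, Cardio Express & Core Circuit, Pilates Circuit & Pilates Express — 3 in total.

3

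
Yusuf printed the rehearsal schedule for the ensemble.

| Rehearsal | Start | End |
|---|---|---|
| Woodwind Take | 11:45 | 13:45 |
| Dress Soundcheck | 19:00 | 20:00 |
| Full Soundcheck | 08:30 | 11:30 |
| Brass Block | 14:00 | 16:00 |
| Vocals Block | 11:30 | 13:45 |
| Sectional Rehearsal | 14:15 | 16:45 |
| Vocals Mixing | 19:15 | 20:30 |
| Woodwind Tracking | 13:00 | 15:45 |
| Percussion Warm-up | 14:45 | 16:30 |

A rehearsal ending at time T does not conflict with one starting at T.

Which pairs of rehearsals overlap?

Sorted by start: Full Soundcheck, Vocals Block, Woodwind Take, Woodwind Tracking, Brass Block, Sectional Rehearsal, Percussion Warm-up, Dress Soundcheck, Vocals Mixing.
Vocals Block starts exactly when Full Soundcheck ends (back-to-back, no overlap), so Full Soundcheck has no further overlaps.
Woodwind Take starts before Vocals Block ends → Vocals Block and Woodwind Take overlap.
Woodwind Tracking starts before Vocals Block ends → Vocals Block and Woodwind Tracking overlap.
Brass Block starts after Vocals Block ends, so Vocals Block has no further overlaps.
Woodwind Tracking starts before Woodwind Take ends → Woodwind Take and Woodwind Tracking overlap.
Brass Block starts after Woodwind Take ends, so Woodwind Take has no further overlaps.
Brass Block starts before Woodwind Tracking ends → Woodwind Tracking and Brass Block overlap.
Sectional Rehearsal starts before Woodwind Tracking ends → Woodwind Tracking and Sectional Rehearsal overlap.
Percussion Warm-up starts before Woodwind Tracking ends → Woodwind Tracking and Percussion Warm-up overlap.
Dress Soundcheck starts after Woodwind Tracking ends, so Woodwind Tracking has no further overlaps.
Sectional Rehearsal starts before Brass Block ends → Brass Block and Sectional Rehearsal overlap.
Percussion Warm-up starts before Brass Block ends → Brass Block and Percussion Warm-up overlap.
Dress Soundcheck starts after Brass Block ends, so Brass Block has no further overlaps.
Percussion Warm-up starts before Sectional Rehearsal ends → Sectional Rehearsal and Percussion Warm-up overlap.
Dress Soundcheck starts after Sectional Rehearsal ends, so Sectional Rehearsal has no further overlaps.
Dress Soundcheck starts after Percussion Warm-up ends, so Percussion Warm-up has no further overlaps.
Vocals Mixing starts before Dress Soundcheck ends → Dress Soundcheck and Vocals Mixing overlap.

Brass Block & Percussion Warm-up, Brass Block & Sectional Rehearsal, Brass Block & Woodwind Tracking, Dress Soundcheck & Vocals Mixing, Percussion Warm-up & Sectional Rehearsal, Percussion Warm-up & Woodwind Tracking, Sectional Rehearsal & Woodwind Tracking, Vocals Block & Woodwind Take, Vocals Block & Woodwind Tracking, Woodwind Take & Woodwind Tracking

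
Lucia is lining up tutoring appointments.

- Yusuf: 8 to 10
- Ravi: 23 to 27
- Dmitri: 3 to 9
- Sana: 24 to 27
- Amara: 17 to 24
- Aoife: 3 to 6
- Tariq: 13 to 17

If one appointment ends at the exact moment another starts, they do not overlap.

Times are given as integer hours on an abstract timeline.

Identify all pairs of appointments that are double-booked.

Amara & Ravi, Aoife & Dmitri, Dmitri & Yusuf, Ravi & Sana

Sorted by start: Aoife, Dmitri, Yusuf, Tariq, Amara, Ravi, Sana.
Dmitri starts before Aoife ends → Aoife and Dmitri overlap.
Yusuf starts after Aoife ends; Aoife is clear from here.
Yusuf starts before Dmitri ends → Dmitri and Yusuf overlap.
Tariq starts after Dmitri ends; Dmitri is clear from here.
Tariq starts after Yusuf ends; Yusuf is clear from here.
Amara starts exactly when Tariq ends (back-to-back, no overlap); Tariq is clear from here.
Ravi starts before Amara ends → Amara and Ravi overlap.
Sana starts exactly when Amara ends (back-to-back, no overlap).
Sana starts before Ravi ends → Ravi and Sana overlap.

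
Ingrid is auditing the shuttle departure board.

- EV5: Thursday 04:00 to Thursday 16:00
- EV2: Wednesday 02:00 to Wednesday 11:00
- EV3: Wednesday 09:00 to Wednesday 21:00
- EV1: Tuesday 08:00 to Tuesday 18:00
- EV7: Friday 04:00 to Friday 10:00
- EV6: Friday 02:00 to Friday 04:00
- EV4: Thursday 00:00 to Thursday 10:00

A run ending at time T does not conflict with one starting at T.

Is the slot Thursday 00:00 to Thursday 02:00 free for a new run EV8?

EV1: ends Tuesday 18:00 at or before EV8 starts Thursday 00:00 → clear.
EV2: ends Wednesday 11:00 at or before EV8 starts Thursday 00:00 → clear.
EV3: ends Wednesday 21:00 at or before EV8 starts Thursday 00:00 → clear.
EV4: starts Thursday 00:00 before EV8 ends Thursday 02:00, and ends Thursday 10:00 after EV8 starts Thursday 00:00 → overlap.
EV5: starts Thursday 04:00 at or after EV8 ends Thursday 02:00 → clear.
EV6: starts Friday 02:00 at or after EV8 ends Thursday 02:00 → clear.
EV7: starts Friday 04:00 at or after EV8 ends Thursday 02:00 → clear.
EV8 overlaps EV4.

No — it overlaps EV4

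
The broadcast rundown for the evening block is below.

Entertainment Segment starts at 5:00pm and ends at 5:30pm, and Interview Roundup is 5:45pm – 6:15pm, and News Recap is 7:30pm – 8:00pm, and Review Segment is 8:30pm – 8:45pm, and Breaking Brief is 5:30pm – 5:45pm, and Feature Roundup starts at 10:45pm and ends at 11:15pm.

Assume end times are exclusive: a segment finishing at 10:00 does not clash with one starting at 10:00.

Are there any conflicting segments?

No

Check each pair: they overlap iff neither finishes before the other starts.
Sorted by start: Entertainment Segment, Breaking Brief, Interview Roundup, News Recap, Review Segment, Feature Roundup.
Breaking Brief starts exactly when Entertainment Segment ends (back-to-back, no overlap), so nothing later overlaps Entertainment Segment either.
Interview Roundup starts exactly when Breaking Brief ends (back-to-back, no overlap), so nothing later overlaps Breaking Brief either.
News Recap starts after Interview Roundup ends, so nothing later overlaps Interview Roundup either.
Review Segment starts after News Recap ends, so nothing later overlaps News Recap either.
Feature Roundup starts after Review Segment ends.
Every pair is clear; the schedule has no overlaps.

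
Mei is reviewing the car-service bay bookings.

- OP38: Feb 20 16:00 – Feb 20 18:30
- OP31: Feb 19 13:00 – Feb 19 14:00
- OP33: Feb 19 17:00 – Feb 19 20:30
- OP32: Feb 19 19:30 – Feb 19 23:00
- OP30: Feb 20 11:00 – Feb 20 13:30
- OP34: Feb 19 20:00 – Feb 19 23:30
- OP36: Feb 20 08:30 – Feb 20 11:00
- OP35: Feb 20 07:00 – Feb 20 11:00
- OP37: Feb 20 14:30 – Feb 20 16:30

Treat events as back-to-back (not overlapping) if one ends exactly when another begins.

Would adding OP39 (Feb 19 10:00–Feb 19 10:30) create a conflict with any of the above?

No — it doesn't clash with anything

OP31: starts Feb 19 13:00 at or after OP39 ends Feb 19 10:30 → clear.
OP33: starts Feb 19 17:00 at or after OP39 ends Feb 19 10:30 → clear.
OP32: starts Feb 19 19:30 at or after OP39 ends Feb 19 10:30 → clear.
OP34: starts Feb 19 20:00 at or after OP39 ends Feb 19 10:30 → clear.
OP35: starts Feb 20 07:00 at or after OP39 ends Feb 19 10:30 → clear.
OP36: starts Feb 20 08:30 at or after OP39 ends Feb 19 10:30 → clear.
OP30: starts Feb 20 11:00 at or after OP39 ends Feb 19 10:30 → clear.
OP37: starts Feb 20 14:30 at or after OP39 ends Feb 19 10:30 → clear.
OP38: starts Feb 20 16:00 at or after OP39 ends Feb 19 10:30 → clear.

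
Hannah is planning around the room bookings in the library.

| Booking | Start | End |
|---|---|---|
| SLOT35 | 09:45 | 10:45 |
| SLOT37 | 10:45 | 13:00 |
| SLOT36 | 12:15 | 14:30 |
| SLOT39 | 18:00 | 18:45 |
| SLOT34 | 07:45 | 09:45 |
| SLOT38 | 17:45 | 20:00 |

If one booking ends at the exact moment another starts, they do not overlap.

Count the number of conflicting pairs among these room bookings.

2

Sorted by start: SLOT34, SLOT35, SLOT37, SLOT36, SLOT38, SLOT39.
SLOT35 starts exactly when SLOT34 ends (back-to-back, no overlap), so SLOT34 has no further overlaps.
SLOT37 starts exactly when SLOT35 ends (back-to-back, no overlap), so SLOT35 has no further overlaps.
SLOT36 starts before SLOT37 ends → SLOT37 and SLOT36 overlap.
SLOT38 starts after SLOT37 ends, so SLOT37 has no further overlaps.
SLOT38 starts after SLOT36 ends, so SLOT36 has no further overlaps.
SLOT39 starts before SLOT38 ends → SLOT38 and SLOT39 overlap.
Overlapping pairs: SLOT36 & SLOT37, SLOT38 & SLOT39 — 2 in total.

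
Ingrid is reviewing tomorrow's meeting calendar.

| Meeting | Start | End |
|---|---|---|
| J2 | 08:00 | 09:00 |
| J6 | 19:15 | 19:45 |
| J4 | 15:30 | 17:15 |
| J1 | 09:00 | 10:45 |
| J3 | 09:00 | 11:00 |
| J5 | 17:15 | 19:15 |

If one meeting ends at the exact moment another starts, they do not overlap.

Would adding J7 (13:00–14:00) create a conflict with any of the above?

J2: ends 09:00 at or before J7 starts 13:00 → clear.
J1: ends 10:45 at or before J7 starts 13:00 → clear.
J3: ends 11:00 at or before J7 starts 13:00 → clear.
J4: starts 15:30 at or after J7 ends 14:00 → clear.
J5: starts 17:15 at or after J7 ends 14:00 → clear.
J6: starts 19:15 at or after J7 ends 14:00 → clear.

No — it doesn't clash with anything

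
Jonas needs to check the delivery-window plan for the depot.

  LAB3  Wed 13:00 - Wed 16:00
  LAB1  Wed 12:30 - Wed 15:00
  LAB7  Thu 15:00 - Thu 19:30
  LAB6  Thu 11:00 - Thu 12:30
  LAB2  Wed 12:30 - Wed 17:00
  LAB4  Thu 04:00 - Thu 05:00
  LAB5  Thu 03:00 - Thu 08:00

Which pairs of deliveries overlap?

LAB1 & LAB2, LAB1 & LAB3, LAB2 & LAB3, LAB4 & LAB5

Check each pair: they overlap iff neither finishes before the other starts.
Sorted by start: LAB1, LAB2, LAB3, LAB5, LAB4, LAB6, LAB7.
LAB2 starts before LAB1 ends → LAB1 and LAB2 overlap.
LAB3 starts before LAB1 ends → LAB1 and LAB3 overlap.
LAB5 starts after LAB1 ends, so nothing later overlaps LAB1 either.
LAB3 starts before LAB2 ends → LAB2 and LAB3 overlap.
LAB5 starts after LAB2 ends, so nothing later overlaps LAB2 either.
LAB5 starts after LAB3 ends, so nothing later overlaps LAB3 either.
LAB4 starts before LAB5 ends → LAB5 and LAB4 overlap.
LAB6 starts after LAB5 ends, so nothing later overlaps LAB5 either.
LAB6 starts after LAB4 ends, so nothing later overlaps LAB4 either.
LAB7 starts after LAB6 ends.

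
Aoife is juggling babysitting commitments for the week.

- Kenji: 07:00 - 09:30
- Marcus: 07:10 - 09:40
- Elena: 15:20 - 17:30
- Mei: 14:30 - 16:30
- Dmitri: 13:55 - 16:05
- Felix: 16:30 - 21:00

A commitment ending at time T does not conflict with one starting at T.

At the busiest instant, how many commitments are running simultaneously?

Sweep the timeline, counting +1 at each start and −1 at each end (ends before starts at a tie):
07:00 start Kenji → 1
07:10 start Marcus → 2
09:30 end Kenji → 1
09:40 end Marcus → 0
13:55 start Dmitri → 1
14:30 start Mei → 2
15:20 start Elena → 3
16:05 end Dmitri → 2
16:30 end Mei → 1
16:30 start Felix → 2
17:30 end Elena → 1
21:00 end Felix → 0
Peak is 3, at 15:20 (Dmitri, Elena, Mei).

3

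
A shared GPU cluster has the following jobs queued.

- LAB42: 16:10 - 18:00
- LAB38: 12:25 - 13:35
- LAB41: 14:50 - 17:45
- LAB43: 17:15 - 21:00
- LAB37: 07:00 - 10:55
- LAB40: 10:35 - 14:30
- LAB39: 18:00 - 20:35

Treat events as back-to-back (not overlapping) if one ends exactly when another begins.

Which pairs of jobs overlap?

LAB37 & LAB40, LAB38 & LAB40, LAB39 & LAB43, LAB41 & LAB42, LAB41 & LAB43, LAB42 & LAB43

Sorted by start: LAB37, LAB40, LAB38, LAB41, LAB42, LAB43, LAB39.
LAB40 starts before LAB37 ends → LAB37 and LAB40 overlap.
LAB38 starts after LAB37 ends; LAB37 is clear from here.
LAB38 starts before LAB40 ends → LAB40 and LAB38 overlap.
LAB41 starts after LAB40 ends; LAB40 is clear from here.
LAB41 starts after LAB38 ends; LAB38 is clear from here.
LAB42 starts before LAB41 ends → LAB41 and LAB42 overlap.
LAB43 starts before LAB41 ends → LAB41 and LAB43 overlap.
LAB39 starts after LAB41 ends.
LAB43 starts before LAB42 ends → LAB42 and LAB43 overlap.
LAB39 starts exactly when LAB42 ends (back-to-back, no overlap).
LAB39 starts before LAB43 ends → LAB43 and LAB39 overlap.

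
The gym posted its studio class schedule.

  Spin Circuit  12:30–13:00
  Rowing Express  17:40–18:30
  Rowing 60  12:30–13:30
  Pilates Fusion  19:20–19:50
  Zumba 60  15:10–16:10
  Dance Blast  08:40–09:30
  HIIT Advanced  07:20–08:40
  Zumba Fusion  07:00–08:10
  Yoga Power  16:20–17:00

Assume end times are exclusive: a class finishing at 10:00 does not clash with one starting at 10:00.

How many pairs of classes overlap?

2

Sorted by start: Zumba Fusion, HIIT Advanced, Dance Blast, Spin Circuit, Rowing 60, Zumba 60, Yoga Power, Rowing Express, Pilates Fusion.
HIIT Advanced starts before Zumba Fusion ends → Zumba Fusion and HIIT Advanced overlap.
Dance Blast starts after Zumba Fusion ends, so Zumba Fusion has no further overlaps.
Dance Blast starts exactly when HIIT Advanced ends (back-to-back, no overlap), so HIIT Advanced has no further overlaps.
Spin Circuit starts after Dance Blast ends, so Dance Blast has no further overlaps.
Rowing 60 starts before Spin Circuit ends → Spin Circuit and Rowing 60 overlap.
Zumba 60 starts after Spin Circuit ends, so Spin Circuit has no further overlaps.
Zumba 60 starts after Rowing 60 ends, so Rowing 60 has no further overlaps.
Yoga Power starts after Zumba 60 ends, so Zumba 60 has no further overlaps.
Rowing Express starts after Yoga Power ends, so Yoga Power has no further overlaps.
Pilates Fusion starts after Rowing Express ends.
Overlapping pairs: HIIT Advanced & Zumba Fusion, Rowing 60 & Spin Circuit — 2 in total.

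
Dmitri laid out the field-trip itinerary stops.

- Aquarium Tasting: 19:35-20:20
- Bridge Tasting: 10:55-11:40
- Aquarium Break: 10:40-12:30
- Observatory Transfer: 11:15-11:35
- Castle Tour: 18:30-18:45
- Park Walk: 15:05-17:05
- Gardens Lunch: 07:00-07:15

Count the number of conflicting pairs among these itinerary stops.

3

Sorted by start: Gardens Lunch, Aquarium Break, Bridge Tasting, Observatory Transfer, Park Walk, Castle Tour, Aquarium Tasting.
Aquarium Break starts after Gardens Lunch ends; Gardens Lunch is clear from here.
Bridge Tasting starts before Aquarium Break ends → Aquarium Break and Bridge Tasting overlap.
Observatory Transfer starts before Aquarium Break ends → Aquarium Break and Observatory Transfer overlap.
Park Walk starts after Aquarium Break ends; Aquarium Break is clear from here.
Observatory Transfer starts before Bridge Tasting ends → Bridge Tasting and Observatory Transfer overlap.
Park Walk starts after Bridge Tasting ends; Bridge Tasting is clear from here.
Park Walk starts after Observatory Transfer ends; Observatory Transfer is clear from here.
Castle Tour starts after Park Walk ends; Park Walk is clear from here.
Aquarium Tasting starts after Castle Tour ends.
Overlapping pairs: Aquarium Break & Bridge Tasting, Aquarium Break & Observatory Transfer, Bridge Tasting & Observatory Transfer — 3 in total.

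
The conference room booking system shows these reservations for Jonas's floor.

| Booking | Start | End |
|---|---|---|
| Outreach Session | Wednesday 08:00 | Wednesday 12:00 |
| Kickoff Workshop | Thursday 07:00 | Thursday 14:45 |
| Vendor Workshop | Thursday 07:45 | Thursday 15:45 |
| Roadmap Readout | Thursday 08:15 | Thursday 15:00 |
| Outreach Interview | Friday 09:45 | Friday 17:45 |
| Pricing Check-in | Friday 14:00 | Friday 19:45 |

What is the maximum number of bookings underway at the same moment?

3

Sweep the timeline, counting +1 at each start and −1 at each end (ends before starts at a tie):
Wednesday 08:00 start Outreach Session → 1
Wednesday 12:00 end Outreach Session → 0
Thursday 07:00 start Kickoff Workshop → 1
Thursday 07:45 start Vendor Workshop → 2
Thursday 08:15 start Roadmap Readout → 3
Thursday 14:45 end Kickoff Workshop → 2
Thursday 15:00 end Roadmap Readout → 1
Thursday 15:45 end Vendor Workshop → 0
Friday 09:45 start Outreach Interview → 1
Friday 14:00 start Pricing Check-in → 2
Friday 17:45 end Outreach Interview → 1
Friday 19:45 end Pricing Check-in → 0
Peak is 3, at Thursday 08:15 (Kickoff Workshop, Roadmap Readout, Vendor Workshop).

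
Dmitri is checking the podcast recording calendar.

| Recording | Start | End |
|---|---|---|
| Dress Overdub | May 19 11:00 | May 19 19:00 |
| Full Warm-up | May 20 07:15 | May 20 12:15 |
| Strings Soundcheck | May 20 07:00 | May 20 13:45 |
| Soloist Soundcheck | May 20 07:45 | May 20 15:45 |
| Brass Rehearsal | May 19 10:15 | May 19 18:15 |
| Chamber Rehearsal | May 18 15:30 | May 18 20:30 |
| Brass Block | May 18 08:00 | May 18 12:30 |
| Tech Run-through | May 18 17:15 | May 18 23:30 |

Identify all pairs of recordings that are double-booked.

Brass Rehearsal & Dress Overdub, Chamber Rehearsal & Tech Run-through, Full Warm-up & Soloist Soundcheck, Full Warm-up & Strings Soundcheck, Soloist Soundcheck & Strings Soundcheck

Sorted by start: Brass Block, Chamber Rehearsal, Tech Run-through, Brass Rehearsal, Dress Overdub, Strings Soundcheck, Full Warm-up, Soloist Soundcheck.
Chamber Rehearsal starts after Brass Block ends, so Brass Block has no further overlaps.
Tech Run-through starts before Chamber Rehearsal ends → Chamber Rehearsal and Tech Run-through overlap.
Brass Rehearsal starts after Chamber Rehearsal ends, so Chamber Rehearsal has no further overlaps.
Brass Rehearsal starts after Tech Run-through ends, so Tech Run-through has no further overlaps.
Dress Overdub starts before Brass Rehearsal ends → Brass Rehearsal and Dress Overdub overlap.
Strings Soundcheck starts after Brass Rehearsal ends, so Brass Rehearsal has no further overlaps.
Strings Soundcheck starts after Dress Overdub ends, so Dress Overdub has no further overlaps.
Full Warm-up starts before Strings Soundcheck ends → Strings Soundcheck and Full Warm-up overlap.
Soloist Soundcheck starts before Strings Soundcheck ends → Strings Soundcheck and Soloist Soundcheck overlap.
Soloist Soundcheck starts before Full Warm-up ends → Full Warm-up and Soloist Soundcheck overlap.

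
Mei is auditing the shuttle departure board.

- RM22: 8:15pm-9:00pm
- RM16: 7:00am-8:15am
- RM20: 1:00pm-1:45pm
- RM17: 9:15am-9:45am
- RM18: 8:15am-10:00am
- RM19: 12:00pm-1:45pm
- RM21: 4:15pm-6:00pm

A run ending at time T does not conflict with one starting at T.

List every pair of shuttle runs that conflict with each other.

Check each pair: they overlap iff neither finishes before the other starts.
Sorted by start: RM16, RM18, RM17, RM19, RM20, RM21, RM22.
RM18 starts exactly when RM16 ends (back-to-back, no overlap), so RM16 has no further overlaps.
RM17 starts before RM18 ends → RM18 and RM17 overlap.
RM19 starts after RM18 ends, so RM18 has no further overlaps.
RM19 starts after RM17 ends, so RM17 has no further overlaps.
RM20 starts before RM19 ends → RM19 and RM20 overlap.
RM21 starts after RM19 ends, so RM19 has no further overlaps.
RM21 starts after RM20 ends, so RM20 has no further overlaps.
RM22 starts after RM21 ends.

RM17 & RM18, RM19 & RM20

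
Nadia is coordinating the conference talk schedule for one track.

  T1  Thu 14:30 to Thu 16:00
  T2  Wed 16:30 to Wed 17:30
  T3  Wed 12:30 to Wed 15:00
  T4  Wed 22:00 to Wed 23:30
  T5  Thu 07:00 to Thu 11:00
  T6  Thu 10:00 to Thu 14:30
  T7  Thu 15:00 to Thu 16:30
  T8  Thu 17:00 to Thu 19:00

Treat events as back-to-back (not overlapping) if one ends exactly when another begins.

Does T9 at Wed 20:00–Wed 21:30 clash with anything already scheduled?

No — it doesn't clash with anything

T3: ends Wed 15:00 at or before T9 starts Wed 20:00 → clear.
T2: ends Wed 17:30 at or before T9 starts Wed 20:00 → clear.
T4: starts Wed 22:00 at or after T9 ends Wed 21:30 → clear.
T5: starts Thu 07:00 at or after T9 ends Wed 21:30 → clear.
T6: starts Thu 10:00 at or after T9 ends Wed 21:30 → clear.
T1: starts Thu 14:30 at or after T9 ends Wed 21:30 → clear.
T7: starts Thu 15:00 at or after T9 ends Wed 21:30 → clear.
T8: starts Thu 17:00 at or after T9 ends Wed 21:30 → clear.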